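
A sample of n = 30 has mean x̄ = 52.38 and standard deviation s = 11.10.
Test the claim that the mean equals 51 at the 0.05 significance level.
One-sample t-test:
H₀: μ = 51
H₁: μ ≠ 51
df = n - 1 = 29
t = (x̄ - μ₀) / (s/√n) = (52.38 - 51) / (11.10/√30) = 0.681
p-value = 0.5013

Since p-value > α = 0.05, we fail to reject H₀.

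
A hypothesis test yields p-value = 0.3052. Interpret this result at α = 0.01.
Since p = 0.3052 > α = 0.01, fail to reject H₀.
There is insufficient evidence to reject the null hypothesis; the result is not statistically significant at the 0.01 level.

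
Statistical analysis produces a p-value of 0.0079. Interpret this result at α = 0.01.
Since p = 0.0079 < α = 0.01, reject H₀.
There is sufficient evidence to reject the null hypothesis; the result is statistically significant at the 0.01 level.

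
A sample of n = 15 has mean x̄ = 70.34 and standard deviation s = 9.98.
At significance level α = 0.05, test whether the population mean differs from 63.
One-sample t-test:
H₀: μ = 63
H₁: μ ≠ 63
df = n - 1 = 14
t = (x̄ - μ₀) / (s/√n) = (70.34 - 63) / (9.98/√15) = 2.848
p-value = 0.0129

Since p-value < α = 0.05, we reject H₀.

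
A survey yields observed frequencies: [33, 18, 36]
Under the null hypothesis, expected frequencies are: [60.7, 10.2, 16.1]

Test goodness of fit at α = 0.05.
Chi-square goodness of fit test:
H₀: observed counts match expected distribution
H₁: observed counts differ from expected distribution
df = k - 1 = 2
χ² = Σ(O - E)²/E
   = (33 - 60.7)²/60.7 + (18 - 10.2)²/10.2 + (36 - 16.1)²/16.1
   = 12.641 + 5.965 + 24.597
   = 43.20
p-value < 0.0001

Since p-value < α = 0.05, we reject H₀.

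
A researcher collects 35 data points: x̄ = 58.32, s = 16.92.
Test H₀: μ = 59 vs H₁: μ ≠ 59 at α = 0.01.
One-sample t-test:
H₀: μ = 59
H₁: μ ≠ 59
df = n - 1 = 34
t = (x̄ - μ₀) / (s/√n) = (58.32 - 59) / (16.92/√35) = -0.238
p-value = 0.8135

Since p-value > α = 0.01, we fail to reject H₀.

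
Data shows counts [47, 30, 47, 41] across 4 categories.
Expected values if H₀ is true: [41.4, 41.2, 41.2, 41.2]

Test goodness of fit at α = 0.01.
Chi-square goodness of fit test:
H₀: observed counts match expected distribution
H₁: observed counts differ from expected distribution
df = k - 1 = 3
χ² = Σ(O - E)²/E
   = (47 - 41.4)²/41.4 + (30 - 41.2)²/41.2 + (47 - 41.2)²/41.2 + (41 - 41.2)²/41.2
   = 0.757 + 3.045 + 0.817 + 0.001
   = 4.62
p-value = 0.2019

Since p-value > α = 0.01, we fail to reject H₀.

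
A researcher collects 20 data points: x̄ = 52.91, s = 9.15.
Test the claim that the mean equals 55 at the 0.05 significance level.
One-sample t-test:
H₀: μ = 55
H₁: μ ≠ 55
df = n - 1 = 19
t = (x̄ - μ₀) / (s/√n) = (52.91 - 55) / (9.15/√20) = -1.022
p-value = 0.3198

Since p-value > α = 0.05, we fail to reject H₀.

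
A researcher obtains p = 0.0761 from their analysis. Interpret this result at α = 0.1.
Since p = 0.0761 < α = 0.1, reject H₀.
There is sufficient evidence to reject the null hypothesis; the result is statistically significant at the 0.1 level.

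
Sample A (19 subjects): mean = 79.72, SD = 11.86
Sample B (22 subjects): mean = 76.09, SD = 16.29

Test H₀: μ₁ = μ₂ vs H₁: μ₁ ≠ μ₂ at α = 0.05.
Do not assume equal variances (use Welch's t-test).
Welch's two-sample t-test:
H₀: μ₁ = μ₂
H₁: μ₁ ≠ μ₂
s₁²/n₁ = 11.86²/19 = 7.4031,  s₂²/n₂ = 16.29²/22 = 12.0620
SE = √(s₁²/n₁ + s₂²/n₂) = √(7.4031 + 12.0620) = 4.4119
df (Welch-Satterthwaite) = (s₁²/n₁ + s₂²/n₂)² / [(s₁²/n₁)²/(n₁-1) + (s₂²/n₂)²/(n₂-1)] ≈ 37.99
t = (x̄₁ - x̄₂) / SE = (79.72 - 76.09) / 4.4119 = 3.63 / 4.4119 = 0.823
p-value = 0.4158

Since p-value > α = 0.05, we fail to reject H₀.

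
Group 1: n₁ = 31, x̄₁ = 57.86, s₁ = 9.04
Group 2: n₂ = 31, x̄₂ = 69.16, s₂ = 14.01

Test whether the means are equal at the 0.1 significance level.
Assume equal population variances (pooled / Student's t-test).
Student's two-sample t-test (equal variances):
H₀: μ₁ = μ₂
H₁: μ₁ ≠ μ₂
df = n₁ + n₂ - 2 = 60
Pooled variance s_p² = [(n₁-1)s₁² + (n₂-1)s₂²] / (n₁ + n₂ - 2) = [(30)(9.04²) + (30)(14.01²)] / 60 = 139.0008
SE = √(s_p²(1/n₁ + 1/n₂)) = √(139.0008 × (1/31 + 1/31)) = 2.9946
t = (x̄₁ - x̄₂) / SE = (57.86 - 69.16) / 2.9946 = -11.30 / 2.9946 = -3.773
p-value = 0.0004

Since p-value < α = 0.1, we reject H₀.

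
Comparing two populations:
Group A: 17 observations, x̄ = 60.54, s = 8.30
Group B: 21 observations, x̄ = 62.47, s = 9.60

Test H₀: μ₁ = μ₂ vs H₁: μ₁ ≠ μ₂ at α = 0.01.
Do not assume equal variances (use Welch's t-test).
Welch's two-sample t-test:
H₀: μ₁ = μ₂
H₁: μ₁ ≠ μ₂
s₁²/n₁ = 8.30²/17 = 4.0524,  s₂²/n₂ = 9.60²/21 = 4.3886
SE = √(s₁²/n₁ + s₂²/n₂) = √(4.0524 + 4.3886) = 2.9053
df (Welch-Satterthwaite) = (s₁²/n₁ + s₂²/n₂)² / [(s₁²/n₁)²/(n₁-1) + (s₂²/n₂)²/(n₂-1)] ≈ 35.82
t = (x̄₁ - x̄₂) / SE = (60.54 - 62.47) / 2.9053 = -1.93 / 2.9053 = -0.664
p-value = 0.5108

Since p-value > α = 0.01, we fail to reject H₀.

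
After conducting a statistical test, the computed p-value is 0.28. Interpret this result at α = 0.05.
Since p = 0.28 > α = 0.05, fail to reject H₀.
There is insufficient evidence to reject the null hypothesis; the result is not statistically significant at the 0.05 level.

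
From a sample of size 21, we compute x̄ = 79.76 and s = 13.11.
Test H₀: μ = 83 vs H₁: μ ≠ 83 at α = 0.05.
One-sample t-test:
H₀: μ = 83
H₁: μ ≠ 83
df = n - 1 = 20
t = (x̄ - μ₀) / (s/√n) = (79.76 - 83) / (13.11/√21) = -1.133
p-value = 0.2708

Since p-value > α = 0.05, we fail to reject H₀.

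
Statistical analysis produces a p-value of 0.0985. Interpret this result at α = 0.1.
Since p = 0.0985 < α = 0.1, reject H₀.
There is sufficient evidence to reject the null hypothesis; the result is statistically significant at the 0.1 level.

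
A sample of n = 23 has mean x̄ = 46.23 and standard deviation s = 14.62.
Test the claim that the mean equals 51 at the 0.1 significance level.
One-sample t-test:
H₀: μ = 51
H₁: μ ≠ 51
df = n - 1 = 22
t = (x̄ - μ₀) / (s/√n) = (46.23 - 51) / (14.62/√23) = -1.565
p-value = 0.1319

Since p-value > α = 0.1, we fail to reject H₀.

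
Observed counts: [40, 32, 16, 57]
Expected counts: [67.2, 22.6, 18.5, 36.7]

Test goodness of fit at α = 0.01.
Chi-square goodness of fit test:
H₀: observed counts match expected distribution
H₁: observed counts differ from expected distribution
df = k - 1 = 3
χ² = Σ(O - E)²/E
   = (40 - 67.2)²/67.2 + (32 - 22.6)²/22.6 + (16 - 18.5)²/18.5 + (57 - 36.7)²/36.7
   = 11.010 + 3.910 + 0.338 + 11.229
   = 26.49
p-value < 0.0001

Since p-value < α = 0.01, we reject H₀.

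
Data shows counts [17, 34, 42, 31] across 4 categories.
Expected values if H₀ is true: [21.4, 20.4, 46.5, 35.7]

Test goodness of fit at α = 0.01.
Chi-square goodness of fit test:
H₀: observed counts match expected distribution
H₁: observed counts differ from expected distribution
df = k - 1 = 3
χ² = Σ(O - E)²/E
   = (17 - 21.4)²/21.4 + (34 - 20.4)²/20.4 + (42 - 46.5)²/46.5 + (31 - 35.7)²/35.7
   = 0.905 + 9.067 + 0.435 + 0.619
   = 11.03
p-value = 0.0116

Since p-value > α = 0.01, we fail to reject H₀.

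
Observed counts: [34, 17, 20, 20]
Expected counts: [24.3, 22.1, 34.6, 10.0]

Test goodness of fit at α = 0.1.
Chi-square goodness of fit test:
H₀: observed counts match expected distribution
H₁: observed counts differ from expected distribution
df = k - 1 = 3
χ² = Σ(O - E)²/E
   = (34 - 24.3)²/24.3 + (17 - 22.1)²/22.1 + (20 - 34.6)²/34.6 + (20 - 10.0)²/10.0
   = 3.872 + 1.177 + 6.161 + 10.000
   = 21.21
p-value = 0.0001

Since p-value < α = 0.1, we reject H₀.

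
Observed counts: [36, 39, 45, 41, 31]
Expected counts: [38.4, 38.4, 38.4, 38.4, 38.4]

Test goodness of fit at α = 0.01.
Chi-square goodness of fit test:
H₀: observed counts match expected distribution
H₁: observed counts differ from expected distribution
df = k - 1 = 4
χ² = Σ(O - E)²/E
   = (36 - 38.4)²/38.4 + (39 - 38.4)²/38.4 + (45 - 38.4)²/38.4 + (41 - 38.4)²/38.4 + (31 - 38.4)²/38.4
   = 0.150 + 0.009 + 1.134 + 0.176 + 1.426
   = 2.90
p-value = 0.5754

Since p-value > α = 0.01, we fail to reject H₀.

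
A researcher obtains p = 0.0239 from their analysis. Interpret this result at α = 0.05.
Since p = 0.0239 < α = 0.05, reject H₀.
There is sufficient evidence to reject the null hypothesis; the result is statistically significant at the 0.05 level.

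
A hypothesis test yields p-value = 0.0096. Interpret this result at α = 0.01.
Since p = 0.0096 < α = 0.01, reject H₀.
There is sufficient evidence to reject the null hypothesis; the result is statistically significant at the 0.01 level.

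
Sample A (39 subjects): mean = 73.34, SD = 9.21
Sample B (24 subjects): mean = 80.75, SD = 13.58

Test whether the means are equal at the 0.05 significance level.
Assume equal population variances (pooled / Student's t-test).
Student's two-sample t-test (equal variances):
H₀: μ₁ = μ₂
H₁: μ₁ ≠ μ₂
df = n₁ + n₂ - 2 = 61
Pooled variance s_p² = [(n₁-1)s₁² + (n₂-1)s₂²] / (n₁ + n₂ - 2) = [(38)(9.21²) + (23)(13.58²)] / 61 = 122.3753
SE = √(s_p²(1/n₁ + 1/n₂)) = √(122.3753 × (1/39 + 1/24)) = 2.8700
t = (x̄₁ - x̄₂) / SE = (73.34 - 80.75) / 2.8700 = -7.41 / 2.8700 = -2.582
p-value = 0.0122

Since p-value < α = 0.05, we reject H₀.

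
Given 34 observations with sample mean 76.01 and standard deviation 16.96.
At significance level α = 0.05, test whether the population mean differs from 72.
One-sample t-test:
H₀: μ = 72
H₁: μ ≠ 72
df = n - 1 = 33
t = (x̄ - μ₀) / (s/√n) = (76.01 - 72) / (16.96/√34) = 1.379
p-value = 0.1773

Since p-value > α = 0.05, we fail to reject H₀.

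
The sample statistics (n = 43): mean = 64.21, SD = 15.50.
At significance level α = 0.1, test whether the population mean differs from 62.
One-sample t-test:
H₀: μ = 62
H₁: μ ≠ 62
df = n - 1 = 42
t = (x̄ - μ₀) / (s/√n) = (64.21 - 62) / (15.50/√43) = 0.935
p-value = 0.3552

Since p-value > α = 0.1, we fail to reject H₀.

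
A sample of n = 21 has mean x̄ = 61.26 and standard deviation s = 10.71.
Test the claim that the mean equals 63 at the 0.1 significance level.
One-sample t-test:
H₀: μ = 63
H₁: μ ≠ 63
df = n - 1 = 20
t = (x̄ - μ₀) / (s/√n) = (61.26 - 63) / (10.71/√21) = -0.745
p-value = 0.4652

Since p-value > α = 0.1, we fail to reject H₀.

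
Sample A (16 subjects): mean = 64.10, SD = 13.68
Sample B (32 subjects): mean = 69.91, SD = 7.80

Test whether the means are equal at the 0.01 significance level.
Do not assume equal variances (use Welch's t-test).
Welch's two-sample t-test:
H₀: μ₁ = μ₂
H₁: μ₁ ≠ μ₂
s₁²/n₁ = 13.68²/16 = 11.6964,  s₂²/n₂ = 7.80²/32 = 1.9012
SE = √(s₁²/n₁ + s₂²/n₂) = √(11.6964 + 1.9012) = 3.6875
df (Welch-Satterthwaite) = (s₁²/n₁ + s₂²/n₂)² / [(s₁²/n₁)²/(n₁-1) + (s₂²/n₂)²/(n₂-1)] ≈ 20.02
t = (x̄₁ - x̄₂) / SE = (64.10 - 69.91) / 3.6875 = -5.81 / 3.6875 = -1.576
p-value = 0.1308

Since p-value > α = 0.01, we fail to reject H₀.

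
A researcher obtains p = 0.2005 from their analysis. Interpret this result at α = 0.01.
Since p = 0.2005 > α = 0.01, fail to reject H₀.
There is insufficient evidence to reject the null hypothesis; the result is not statistically significant at the 0.01 level.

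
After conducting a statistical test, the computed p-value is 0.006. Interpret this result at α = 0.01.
Since p = 0.006 < α = 0.01, reject H₀.
There is sufficient evidence to reject the null hypothesis; the result is statistically significant at the 0.01 level.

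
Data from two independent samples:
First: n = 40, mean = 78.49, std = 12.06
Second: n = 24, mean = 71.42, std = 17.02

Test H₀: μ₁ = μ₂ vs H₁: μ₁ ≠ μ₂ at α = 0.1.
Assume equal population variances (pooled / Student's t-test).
Student's two-sample t-test (equal variances):
H₀: μ₁ = μ₂
H₁: μ₁ ≠ μ₂
df = n₁ + n₂ - 2 = 62
Pooled variance s_p² = [(n₁-1)s₁² + (n₂-1)s₂²] / (n₁ + n₂ - 2) = [(39)(12.06²) + (23)(17.02²)] / 62 = 198.9508
SE = √(s_p²(1/n₁ + 1/n₂)) = √(198.9508 × (1/40 + 1/24)) = 3.6419
t = (x̄₁ - x̄₂) / SE = (78.49 - 71.42) / 3.6419 = 7.07 / 3.6419 = 1.941
p-value = 0.0568

Since p-value < α = 0.1, we reject H₀.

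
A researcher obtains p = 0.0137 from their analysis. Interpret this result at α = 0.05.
Since p = 0.0137 < α = 0.05, reject H₀.
There is sufficient evidence to reject the null hypothesis; the result is statistically significant at the 0.05 level.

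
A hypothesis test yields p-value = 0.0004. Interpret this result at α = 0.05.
Since p = 0.0004 < α = 0.05, reject H₀.
There is sufficient evidence to reject the null hypothesis; the result is statistically significant at the 0.05 level.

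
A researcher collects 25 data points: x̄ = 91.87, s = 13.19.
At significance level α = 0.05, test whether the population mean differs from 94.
One-sample t-test:
H₀: μ = 94
H₁: μ ≠ 94
df = n - 1 = 24
t = (x̄ - μ₀) / (s/√n) = (91.87 - 94) / (13.19/√25) = -0.807
p-value = 0.4273

Since p-value > α = 0.05, we fail to reject H₀.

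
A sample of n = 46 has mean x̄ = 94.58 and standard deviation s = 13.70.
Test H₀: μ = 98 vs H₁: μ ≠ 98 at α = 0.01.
One-sample t-test:
H₀: μ = 98
H₁: μ ≠ 98
df = n - 1 = 45
t = (x̄ - μ₀) / (s/√n) = (94.58 - 98) / (13.70/√46) = -1.693
p-value = 0.0973

Since p-value > α = 0.01, we fail to reject H₀.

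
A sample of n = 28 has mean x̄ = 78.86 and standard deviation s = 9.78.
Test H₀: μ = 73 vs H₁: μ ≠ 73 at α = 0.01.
One-sample t-test:
H₀: μ = 73
H₁: μ ≠ 73
df = n - 1 = 27
t = (x̄ - μ₀) / (s/√n) = (78.86 - 73) / (9.78/√28) = 3.171
p-value = 0.0038

Since p-value < α = 0.01, we reject H₀.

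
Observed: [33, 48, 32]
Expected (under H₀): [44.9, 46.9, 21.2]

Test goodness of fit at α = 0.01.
Chi-square goodness of fit test:
H₀: observed counts match expected distribution
H₁: observed counts differ from expected distribution
df = k - 1 = 2
χ² = Σ(O - E)²/E
   = (33 - 44.9)²/44.9 + (48 - 46.9)²/46.9 + (32 - 21.2)²/21.2
   = 3.154 + 0.026 + 5.502
   = 8.68
p-value = 0.0130

Since p-value > α = 0.01, we fail to reject H₀.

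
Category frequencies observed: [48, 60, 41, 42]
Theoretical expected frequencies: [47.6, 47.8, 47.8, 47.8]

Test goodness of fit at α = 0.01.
Chi-square goodness of fit test:
H₀: observed counts match expected distribution
H₁: observed counts differ from expected distribution
df = k - 1 = 3
χ² = Σ(O - E)²/E
   = (48 - 47.6)²/47.6 + (60 - 47.8)²/47.8 + (41 - 47.8)²/47.8 + (42 - 47.8)²/47.8
   = 0.003 + 3.114 + 0.967 + 0.704
   = 4.79
p-value = 0.1880

Since p-value > α = 0.01, we fail to reject H₀.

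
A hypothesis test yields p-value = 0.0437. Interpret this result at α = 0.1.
Since p = 0.0437 < α = 0.1, reject H₀.
There is sufficient evidence to reject the null hypothesis; the result is statistically significant at the 0.1 level.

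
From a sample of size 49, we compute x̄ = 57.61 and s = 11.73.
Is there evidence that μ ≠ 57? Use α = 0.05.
One-sample t-test:
H₀: μ = 57
H₁: μ ≠ 57
df = n - 1 = 48
t = (x̄ - μ₀) / (s/√n) = (57.61 - 57) / (11.73/√49) = 0.364
p-value = 0.7174

Since p-value > α = 0.05, we fail to reject H₀.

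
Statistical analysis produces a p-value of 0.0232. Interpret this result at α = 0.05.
Since p = 0.0232 < α = 0.05, reject H₀.
There is sufficient evidence to reject the null hypothesis; the result is statistically significant at the 0.05 level.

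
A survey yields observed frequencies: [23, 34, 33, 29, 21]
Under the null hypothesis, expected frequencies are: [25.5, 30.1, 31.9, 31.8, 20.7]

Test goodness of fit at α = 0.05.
Chi-square goodness of fit test:
H₀: observed counts match expected distribution
H₁: observed counts differ from expected distribution
df = k - 1 = 4
χ² = Σ(O - E)²/E
   = (23 - 25.5)²/25.5 + (34 - 30.1)²/30.1 + (33 - 31.9)²/31.9 + (29 - 31.8)²/31.8 + (21 - 20.7)²/20.7
   = 0.245 + 0.505 + 0.038 + 0.247 + 0.004
   = 1.04
p-value = 0.9038

Since p-value > α = 0.05, we fail to reject H₀.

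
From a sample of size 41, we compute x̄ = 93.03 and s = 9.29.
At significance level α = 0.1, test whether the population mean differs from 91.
One-sample t-test:
H₀: μ = 91
H₁: μ ≠ 91
df = n - 1 = 40
t = (x̄ - μ₀) / (s/√n) = (93.03 - 91) / (9.29/√41) = 1.399
p-value = 0.1695

Since p-value > α = 0.1, we fail to reject H₀.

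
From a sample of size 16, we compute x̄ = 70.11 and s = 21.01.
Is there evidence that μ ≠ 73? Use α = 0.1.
One-sample t-test:
H₀: μ = 73
H₁: μ ≠ 73
df = n - 1 = 15
t = (x̄ - μ₀) / (s/√n) = (70.11 - 73) / (21.01/√16) = -0.550
p-value = 0.5903

Since p-value > α = 0.1, we fail to reject H₀.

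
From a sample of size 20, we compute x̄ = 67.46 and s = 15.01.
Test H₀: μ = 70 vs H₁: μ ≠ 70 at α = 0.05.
One-sample t-test:
H₀: μ = 70
H₁: μ ≠ 70
df = n - 1 = 19
t = (x̄ - μ₀) / (s/√n) = (67.46 - 70) / (15.01/√20) = -0.757
p-value = 0.4585

Since p-value > α = 0.05, we fail to reject H₀.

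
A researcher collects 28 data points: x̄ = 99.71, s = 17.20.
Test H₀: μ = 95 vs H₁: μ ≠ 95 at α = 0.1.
One-sample t-test:
H₀: μ = 95
H₁: μ ≠ 95
df = n - 1 = 27
t = (x̄ - μ₀) / (s/√n) = (99.71 - 95) / (17.20/√28) = 1.449
p-value = 0.1589

Since p-value > α = 0.1, we fail to reject H₀.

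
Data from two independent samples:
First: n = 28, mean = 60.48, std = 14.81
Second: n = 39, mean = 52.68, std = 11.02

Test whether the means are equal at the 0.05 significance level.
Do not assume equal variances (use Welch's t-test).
Welch's two-sample t-test:
H₀: μ₁ = μ₂
H₁: μ₁ ≠ μ₂
s₁²/n₁ = 14.81²/28 = 7.8334,  s₂²/n₂ = 11.02²/39 = 3.1139
SE = √(s₁²/n₁ + s₂²/n₂) = √(7.8334 + 3.1139) = 3.3087
df (Welch-Satterthwaite) = (s₁²/n₁ + s₂²/n₂)² / [(s₁²/n₁)²/(n₁-1) + (s₂²/n₂)²/(n₂-1)] ≈ 47.41
t = (x̄₁ - x̄₂) / SE = (60.48 - 52.68) / 3.3087 = 7.80 / 3.3087 = 2.357
p-value = 0.0226

Since p-value < α = 0.05, we reject H₀.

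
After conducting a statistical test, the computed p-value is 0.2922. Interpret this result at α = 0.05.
Since p = 0.2922 > α = 0.05, fail to reject H₀.
There is insufficient evidence to reject the null hypothesis; the result is not statistically significant at the 0.05 level.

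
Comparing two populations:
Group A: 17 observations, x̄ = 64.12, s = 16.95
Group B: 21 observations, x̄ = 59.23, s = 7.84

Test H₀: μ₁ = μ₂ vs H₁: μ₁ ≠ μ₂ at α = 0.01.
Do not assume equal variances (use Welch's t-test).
Welch's two-sample t-test:
H₀: μ₁ = μ₂
H₁: μ₁ ≠ μ₂
s₁²/n₁ = 16.95²/17 = 16.9001,  s₂²/n₂ = 7.84²/21 = 2.9269
SE = √(s₁²/n₁ + s₂²/n₂) = √(16.9001 + 2.9269) = 4.4528
df (Welch-Satterthwaite) = (s₁²/n₁ + s₂²/n₂)² / [(s₁²/n₁)²/(n₁-1) + (s₂²/n₂)²/(n₂-1)] ≈ 21.51
t = (x̄₁ - x̄₂) / SE = (64.12 - 59.23) / 4.4528 = 4.89 / 4.4528 = 1.098
p-value = 0.2843

Since p-value > α = 0.01, we fail to reject H₀.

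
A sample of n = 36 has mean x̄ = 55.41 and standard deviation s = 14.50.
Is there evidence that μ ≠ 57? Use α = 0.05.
One-sample t-test:
H₀: μ = 57
H₁: μ ≠ 57
df = n - 1 = 35
t = (x̄ - μ₀) / (s/√n) = (55.41 - 57) / (14.50/√36) = -0.658
p-value = 0.5149

Since p-value > α = 0.05, we fail to reject H₀.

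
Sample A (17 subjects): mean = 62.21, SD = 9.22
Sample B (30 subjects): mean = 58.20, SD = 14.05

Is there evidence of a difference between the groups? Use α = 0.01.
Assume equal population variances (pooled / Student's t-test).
Student's two-sample t-test (equal variances):
H₀: μ₁ = μ₂
H₁: μ₁ ≠ μ₂
df = n₁ + n₂ - 2 = 45
Pooled variance s_p² = [(n₁-1)s₁² + (n₂-1)s₂²] / (n₁ + n₂ - 2) = [(16)(9.22²) + (29)(14.05²)] / 45 = 157.4402
SE = √(s_p²(1/n₁ + 1/n₂)) = √(157.4402 × (1/17 + 1/30)) = 3.8091
t = (x̄₁ - x̄₂) / SE = (62.21 - 58.20) / 3.8091 = 4.01 / 3.8091 = 1.053
p-value = 0.2981

Since p-value > α = 0.01, we fail to reject H₀.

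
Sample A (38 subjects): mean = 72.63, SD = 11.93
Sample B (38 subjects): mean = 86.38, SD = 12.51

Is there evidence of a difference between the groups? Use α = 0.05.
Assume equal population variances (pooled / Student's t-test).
Student's two-sample t-test (equal variances):
H₀: μ₁ = μ₂
H₁: μ₁ ≠ μ₂
df = n₁ + n₂ - 2 = 74
Pooled variance s_p² = [(n₁-1)s₁² + (n₂-1)s₂²] / (n₁ + n₂ - 2) = [(37)(11.93²) + (37)(12.51²)] / 74 = 149.4125
SE = √(s_p²(1/n₁ + 1/n₂)) = √(149.4125 × (1/38 + 1/38)) = 2.8042
t = (x̄₁ - x̄₂) / SE = (72.63 - 86.38) / 2.8042 = -13.75 / 2.8042 = -4.903
p-value < 0.0001

Since p-value < α = 0.05, we reject H₀.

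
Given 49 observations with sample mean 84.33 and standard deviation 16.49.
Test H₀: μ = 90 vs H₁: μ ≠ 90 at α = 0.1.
One-sample t-test:
H₀: μ = 90
H₁: μ ≠ 90
df = n - 1 = 48
t = (x̄ - μ₀) / (s/√n) = (84.33 - 90) / (16.49/√49) = -2.407
p-value = 0.0200

Since p-value < α = 0.1, we reject H₀.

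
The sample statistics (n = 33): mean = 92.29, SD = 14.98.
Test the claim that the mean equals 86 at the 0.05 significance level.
One-sample t-test:
H₀: μ = 86
H₁: μ ≠ 86
df = n - 1 = 32
t = (x̄ - μ₀) / (s/√n) = (92.29 - 86) / (14.98/√33) = 2.412
p-value = 0.0218

Since p-value < α = 0.05, we reject H₀.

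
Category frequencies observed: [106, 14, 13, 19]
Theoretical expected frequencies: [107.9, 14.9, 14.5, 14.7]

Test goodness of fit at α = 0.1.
Chi-square goodness of fit test:
H₀: observed counts match expected distribution
H₁: observed counts differ from expected distribution
df = k - 1 = 3
χ² = Σ(O - E)²/E
   = (106 - 107.9)²/107.9 + (14 - 14.9)²/14.9 + (13 - 14.5)²/14.5 + (19 - 14.7)²/14.7
   = 0.033 + 0.054 + 0.155 + 1.258
   = 1.50
p-value = 0.6821

Since p-value > α = 0.1, we fail to reject H₀.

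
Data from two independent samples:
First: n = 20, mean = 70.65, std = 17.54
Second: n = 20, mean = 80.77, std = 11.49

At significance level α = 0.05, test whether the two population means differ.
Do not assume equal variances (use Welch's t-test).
Welch's two-sample t-test:
H₀: μ₁ = μ₂
H₁: μ₁ ≠ μ₂
s₁²/n₁ = 17.54²/20 = 15.3826,  s₂²/n₂ = 11.49²/20 = 6.6010
SE = √(s₁²/n₁ + s₂²/n₂) = √(15.3826 + 6.6010) = 4.6887
df (Welch-Satterthwaite) = (s₁²/n₁ + s₂²/n₂)² / [(s₁²/n₁)²/(n₁-1) + (s₂²/n₂)²/(n₂-1)] ≈ 32.77
t = (x̄₁ - x̄₂) / SE = (70.65 - 80.77) / 4.6887 = -10.12 / 4.6887 = -2.158
p-value = 0.0383

Since p-value < α = 0.05, we reject H₀.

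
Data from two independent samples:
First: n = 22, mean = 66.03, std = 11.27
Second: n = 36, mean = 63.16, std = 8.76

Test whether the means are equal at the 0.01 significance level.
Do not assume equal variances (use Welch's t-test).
Welch's two-sample t-test:
H₀: μ₁ = μ₂
H₁: μ₁ ≠ μ₂
s₁²/n₁ = 11.27²/22 = 5.7733,  s₂²/n₂ = 8.76²/36 = 2.1316
SE = √(s₁²/n₁ + s₂²/n₂) = √(5.7733 + 2.1316) = 2.8116
df (Welch-Satterthwaite) = (s₁²/n₁ + s₂²/n₂)² / [(s₁²/n₁)²/(n₁-1) + (s₂²/n₂)²/(n₂-1)] ≈ 36.39
t = (x̄₁ - x̄₂) / SE = (66.03 - 63.16) / 2.8116 = 2.87 / 2.8116 = 1.021
p-value = 0.3141

Since p-value > α = 0.01, we fail to reject H₀.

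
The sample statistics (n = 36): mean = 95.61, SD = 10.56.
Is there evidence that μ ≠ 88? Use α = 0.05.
One-sample t-test:
H₀: μ = 88
H₁: μ ≠ 88
df = n - 1 = 35
t = (x̄ - μ₀) / (s/√n) = (95.61 - 88) / (10.56/√36) = 4.324
p-value = 0.0001

Since p-value < α = 0.05, we reject H₀.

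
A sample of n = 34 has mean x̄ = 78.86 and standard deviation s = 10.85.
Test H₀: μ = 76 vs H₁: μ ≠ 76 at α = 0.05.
One-sample t-test:
H₀: μ = 76
H₁: μ ≠ 76
df = n - 1 = 33
t = (x̄ - μ₀) / (s/√n) = (78.86 - 76) / (10.85/√34) = 1.537
p-value = 0.1338

Since p-value > α = 0.05, we fail to reject H₀.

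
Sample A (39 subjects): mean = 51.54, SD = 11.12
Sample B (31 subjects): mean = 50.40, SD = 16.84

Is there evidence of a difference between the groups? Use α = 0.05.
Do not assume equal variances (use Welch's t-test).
Welch's two-sample t-test:
H₀: μ₁ = μ₂
H₁: μ₁ ≠ μ₂
s₁²/n₁ = 11.12²/39 = 3.1706,  s₂²/n₂ = 16.84²/31 = 9.1479
SE = √(s₁²/n₁ + s₂²/n₂) = √(3.1706 + 9.1479) = 3.5098
df (Welch-Satterthwaite) = (s₁²/n₁ + s₂²/n₂)² / [(s₁²/n₁)²/(n₁-1) + (s₂²/n₂)²/(n₂-1)] ≈ 49.69
t = (x̄₁ - x̄₂) / SE = (51.54 - 50.40) / 3.5098 = 1.14 / 3.5098 = 0.325
p-value = 0.7467

Since p-value > α = 0.05, we fail to reject H₀.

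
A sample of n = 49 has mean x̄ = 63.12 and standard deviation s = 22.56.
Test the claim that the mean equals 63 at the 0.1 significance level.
One-sample t-test:
H₀: μ = 63
H₁: μ ≠ 63
df = n - 1 = 48
t = (x̄ - μ₀) / (s/√n) = (63.12 - 63) / (22.56/√49) = 0.037
p-value = 0.9705

Since p-value > α = 0.1, we fail to reject H₀.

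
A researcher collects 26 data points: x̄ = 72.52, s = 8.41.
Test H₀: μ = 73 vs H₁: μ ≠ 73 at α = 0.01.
One-sample t-test:
H₀: μ = 73
H₁: μ ≠ 73
df = n - 1 = 25
t = (x̄ - μ₀) / (s/√n) = (72.52 - 73) / (8.41/√26) = -0.291
p-value = 0.7734

Since p-value > α = 0.01, we fail to reject H₀.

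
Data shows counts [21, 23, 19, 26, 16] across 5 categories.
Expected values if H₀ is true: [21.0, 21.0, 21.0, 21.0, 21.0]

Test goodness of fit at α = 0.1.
Chi-square goodness of fit test:
H₀: observed counts match expected distribution
H₁: observed counts differ from expected distribution
df = k - 1 = 4
χ² = Σ(O - E)²/E
   = (21 - 21.0)²/21.0 + (23 - 21.0)²/21.0 + (19 - 21.0)²/21.0 + (26 - 21.0)²/21.0 + (16 - 21.0)²/21.0
   = 0.000 + 0.190 + 0.190 + 1.190 + 1.190
   = 2.76
p-value = 0.5984

Since p-value > α = 0.1, we fail to reject H₀.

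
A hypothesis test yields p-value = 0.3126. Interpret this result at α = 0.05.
Since p = 0.3126 > α = 0.05, fail to reject H₀.
There is insufficient evidence to reject the null hypothesis; the result is not statistically significant at the 0.05 level.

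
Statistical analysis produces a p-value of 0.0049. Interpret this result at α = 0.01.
Since p = 0.0049 < α = 0.01, reject H₀.
There is sufficient evidence to reject the null hypothesis; the result is statistically significant at the 0.01 level.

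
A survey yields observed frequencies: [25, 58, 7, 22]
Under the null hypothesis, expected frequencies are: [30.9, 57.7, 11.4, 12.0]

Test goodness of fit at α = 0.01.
Chi-square goodness of fit test:
H₀: observed counts match expected distribution
H₁: observed counts differ from expected distribution
df = k - 1 = 3
χ² = Σ(O - E)²/E
   = (25 - 30.9)²/30.9 + (58 - 57.7)²/57.7 + (7 - 11.4)²/11.4 + (22 - 12.0)²/12.0
   = 1.127 + 0.002 + 1.698 + 8.333
   = 11.16
p-value = 0.0109

Since p-value > α = 0.01, we fail to reject H₀.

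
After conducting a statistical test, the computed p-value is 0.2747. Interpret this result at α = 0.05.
Since p = 0.2747 > α = 0.05, fail to reject H₀.
There is insufficient evidence to reject the null hypothesis; the result is not statistically significant at the 0.05 level.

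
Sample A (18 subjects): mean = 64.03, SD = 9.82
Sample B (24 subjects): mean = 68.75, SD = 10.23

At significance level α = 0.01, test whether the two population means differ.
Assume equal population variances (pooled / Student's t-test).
Student's two-sample t-test (equal variances):
H₀: μ₁ = μ₂
H₁: μ₁ ≠ μ₂
df = n₁ + n₂ - 2 = 40
Pooled variance s_p² = [(n₁-1)s₁² + (n₂-1)s₂²] / (n₁ + n₂ - 2) = [(17)(9.82²) + (23)(10.23²)] / 40 = 101.1592
SE = √(s_p²(1/n₁ + 1/n₂)) = √(101.1592 × (1/18 + 1/24)) = 3.1361
t = (x̄₁ - x̄₂) / SE = (64.03 - 68.75) / 3.1361 = -4.72 / 3.1361 = -1.505
p-value = 0.1402

Since p-value > α = 0.01, we fail to reject H₀.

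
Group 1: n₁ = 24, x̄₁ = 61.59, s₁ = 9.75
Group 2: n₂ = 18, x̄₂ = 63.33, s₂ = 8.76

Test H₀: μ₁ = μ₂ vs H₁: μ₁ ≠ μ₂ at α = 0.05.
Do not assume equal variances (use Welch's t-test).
Welch's two-sample t-test:
H₀: μ₁ = μ₂
H₁: μ₁ ≠ μ₂
s₁²/n₁ = 9.75²/24 = 3.9609,  s₂²/n₂ = 8.76²/18 = 4.2632
SE = √(s₁²/n₁ + s₂²/n₂) = √(3.9609 + 4.2632) = 2.8678
df (Welch-Satterthwaite) = (s₁²/n₁ + s₂²/n₂)² / [(s₁²/n₁)²/(n₁-1) + (s₂²/n₂)²/(n₂-1)] ≈ 38.62
t = (x̄₁ - x̄₂) / SE = (61.59 - 63.33) / 2.8678 = -1.74 / 2.8678 = -0.607
p-value = 0.5476

Since p-value > α = 0.05, we fail to reject H₀.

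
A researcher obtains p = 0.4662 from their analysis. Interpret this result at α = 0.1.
Since p = 0.4662 > α = 0.1, fail to reject H₀.
There is insufficient evidence to reject the null hypothesis; the result is not statistically significant at the 0.1 level.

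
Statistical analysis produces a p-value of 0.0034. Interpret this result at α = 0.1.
Since p = 0.0034 < α = 0.1, reject H₀.
There is sufficient evidence to reject the null hypothesis; the result is statistically significant at the 0.1 level.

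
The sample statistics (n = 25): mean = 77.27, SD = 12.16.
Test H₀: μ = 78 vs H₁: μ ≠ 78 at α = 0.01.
One-sample t-test:
H₀: μ = 78
H₁: μ ≠ 78
df = n - 1 = 24
t = (x̄ - μ₀) / (s/√n) = (77.27 - 78) / (12.16/√25) = -0.300
p-value = 0.7666

Since p-value > α = 0.01, we fail to reject H₀.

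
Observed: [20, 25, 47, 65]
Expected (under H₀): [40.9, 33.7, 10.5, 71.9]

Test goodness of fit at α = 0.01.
Chi-square goodness of fit test:
H₀: observed counts match expected distribution
H₁: observed counts differ from expected distribution
df = k - 1 = 3
χ² = Σ(O - E)²/E
   = (20 - 40.9)²/40.9 + (25 - 33.7)²/33.7 + (47 - 10.5)²/10.5 + (65 - 71.9)²/71.9
   = 10.680 + 2.246 + 126.881 + 0.662
   = 140.47
p-value < 0.0001

Since p-value < α = 0.01, we reject H₀.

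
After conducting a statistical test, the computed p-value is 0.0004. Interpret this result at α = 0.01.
Since p = 0.0004 < α = 0.01, reject H₀.
There is sufficient evidence to reject the null hypothesis; the result is statistically significant at the 0.01 level.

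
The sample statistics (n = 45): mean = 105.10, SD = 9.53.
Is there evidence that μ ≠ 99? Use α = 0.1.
One-sample t-test:
H₀: μ = 99
H₁: μ ≠ 99
df = n - 1 = 44
t = (x̄ - μ₀) / (s/√n) = (105.10 - 99) / (9.53/√45) = 4.294
p-value = 0.0001

Since p-value < α = 0.1, we reject H₀.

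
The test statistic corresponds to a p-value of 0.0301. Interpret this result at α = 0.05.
Since p = 0.0301 < α = 0.05, reject H₀.
There is sufficient evidence to reject the null hypothesis; the result is statistically significant at the 0.05 level.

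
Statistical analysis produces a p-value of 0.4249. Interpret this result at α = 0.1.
Since p = 0.4249 > α = 0.1, fail to reject H₀.
There is insufficient evidence to reject the null hypothesis; the result is not statistically significant at the 0.1 level.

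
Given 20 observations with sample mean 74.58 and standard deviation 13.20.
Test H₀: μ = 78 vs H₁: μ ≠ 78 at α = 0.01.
One-sample t-test:
H₀: μ = 78
H₁: μ ≠ 78
df = n - 1 = 19
t = (x̄ - μ₀) / (s/√n) = (74.58 - 78) / (13.20/√20) = -1.159
p-value = 0.2609

Since p-value > α = 0.01, we fail to reject H₀.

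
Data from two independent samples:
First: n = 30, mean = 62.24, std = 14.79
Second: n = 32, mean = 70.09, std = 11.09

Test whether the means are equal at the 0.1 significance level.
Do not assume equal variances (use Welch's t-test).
Welch's two-sample t-test:
H₀: μ₁ = μ₂
H₁: μ₁ ≠ μ₂
s₁²/n₁ = 14.79²/30 = 7.2915,  s₂²/n₂ = 11.09²/32 = 3.8434
SE = √(s₁²/n₁ + s₂²/n₂) = √(7.2915 + 3.8434) = 3.3369
df (Welch-Satterthwaite) = (s₁²/n₁ + s₂²/n₂)² / [(s₁²/n₁)²/(n₁-1) + (s₂²/n₂)²/(n₂-1)] ≈ 53.68
t = (x̄₁ - x̄₂) / SE = (62.24 - 70.09) / 3.3369 = -7.85 / 3.3369 = -2.352
p-value = 0.0223

Since p-value < α = 0.1, we reject H₀.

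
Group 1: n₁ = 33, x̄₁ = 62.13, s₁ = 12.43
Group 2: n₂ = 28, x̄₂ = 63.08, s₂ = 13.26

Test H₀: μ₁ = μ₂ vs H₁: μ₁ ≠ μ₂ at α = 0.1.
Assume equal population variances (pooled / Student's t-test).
Student's two-sample t-test (equal variances):
H₀: μ₁ = μ₂
H₁: μ₁ ≠ μ₂
df = n₁ + n₂ - 2 = 59
Pooled variance s_p² = [(n₁-1)s₁² + (n₂-1)s₂²] / (n₁ + n₂ - 2) = [(32)(12.43²) + (27)(13.26²)] / 59 = 164.2627
SE = √(s_p²(1/n₁ + 1/n₂)) = √(164.2627 × (1/33 + 1/28)) = 3.2931
t = (x̄₁ - x̄₂) / SE = (62.13 - 63.08) / 3.2931 = -0.95 / 3.2931 = -0.288
p-value = 0.7740

Since p-value > α = 0.1, we fail to reject H₀.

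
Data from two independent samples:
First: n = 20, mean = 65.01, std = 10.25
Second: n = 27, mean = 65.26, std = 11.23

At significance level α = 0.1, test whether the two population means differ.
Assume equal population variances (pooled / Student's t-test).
Student's two-sample t-test (equal variances):
H₀: μ₁ = μ₂
H₁: μ₁ ≠ μ₂
df = n₁ + n₂ - 2 = 45
Pooled variance s_p² = [(n₁-1)s₁² + (n₂-1)s₂²] / (n₁ + n₂ - 2) = [(19)(10.25²) + (26)(11.23²)] / 45 = 117.2250
SE = √(s_p²(1/n₁ + 1/n₂)) = √(117.2250 × (1/20 + 1/27)) = 3.1942
t = (x̄₁ - x̄₂) / SE = (65.01 - 65.26) / 3.1942 = -0.25 / 3.1942 = -0.078
p-value = 0.9380

Since p-value > α = 0.1, we fail to reject H₀.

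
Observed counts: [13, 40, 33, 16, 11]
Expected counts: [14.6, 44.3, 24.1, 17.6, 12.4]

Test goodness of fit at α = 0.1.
Chi-square goodness of fit test:
H₀: observed counts match expected distribution
H₁: observed counts differ from expected distribution
df = k - 1 = 4
χ² = Σ(O - E)²/E
   = (13 - 14.6)²/14.6 + (40 - 44.3)²/44.3 + (33 - 24.1)²/24.1 + (16 - 17.6)²/17.6 + (11 - 12.4)²/12.4
   = 0.175 + 0.417 + 3.287 + 0.145 + 0.158
   = 4.18
p-value = 0.3818

Since p-value > α = 0.1, we fail to reject H₀.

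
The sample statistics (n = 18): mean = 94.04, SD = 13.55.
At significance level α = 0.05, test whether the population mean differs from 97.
One-sample t-test:
H₀: μ = 97
H₁: μ ≠ 97
df = n - 1 = 17
t = (x̄ - μ₀) / (s/√n) = (94.04 - 97) / (13.55/√18) = -0.927
p-value = 0.3670

Since p-value > α = 0.05, we fail to reject H₀.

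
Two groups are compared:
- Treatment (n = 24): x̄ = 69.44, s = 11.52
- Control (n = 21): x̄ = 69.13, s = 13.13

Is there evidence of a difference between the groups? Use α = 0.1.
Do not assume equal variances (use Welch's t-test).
Welch's two-sample t-test:
H₀: μ₁ = μ₂
H₁: μ₁ ≠ μ₂
s₁²/n₁ = 11.52²/24 = 5.5296,  s₂²/n₂ = 13.13²/21 = 8.2094
SE = √(s₁²/n₁ + s₂²/n₂) = √(5.5296 + 8.2094) = 3.7066
df (Welch-Satterthwaite) = (s₁²/n₁ + s₂²/n₂)² / [(s₁²/n₁)²/(n₁-1) + (s₂²/n₂)²/(n₂-1)] ≈ 40.17
t = (x̄₁ - x̄₂) / SE = (69.44 - 69.13) / 3.7066 = 0.31 / 3.7066 = 0.084
p-value = 0.9338

Since p-value > α = 0.1, we fail to reject H₀.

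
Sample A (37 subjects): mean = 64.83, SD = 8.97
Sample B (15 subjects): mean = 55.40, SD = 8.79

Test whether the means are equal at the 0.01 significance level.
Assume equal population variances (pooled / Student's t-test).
Student's two-sample t-test (equal variances):
H₀: μ₁ = μ₂
H₁: μ₁ ≠ μ₂
df = n₁ + n₂ - 2 = 50
Pooled variance s_p² = [(n₁-1)s₁² + (n₂-1)s₂²] / (n₁ + n₂ - 2) = [(36)(8.97²) + (14)(8.79²)] / 50 = 79.5658
SE = √(s_p²(1/n₁ + 1/n₂)) = √(79.5658 × (1/37 + 1/15)) = 2.7304
t = (x̄₁ - x̄₂) / SE = (64.83 - 55.40) / 2.7304 = 9.43 / 2.7304 = 3.454
p-value = 0.0011

Since p-value < α = 0.01, we reject H₀.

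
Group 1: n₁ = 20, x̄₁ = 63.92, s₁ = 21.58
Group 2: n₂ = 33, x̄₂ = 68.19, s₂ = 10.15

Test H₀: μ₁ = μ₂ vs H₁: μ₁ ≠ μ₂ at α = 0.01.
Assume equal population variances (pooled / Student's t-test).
Student's two-sample t-test (equal variances):
H₀: μ₁ = μ₂
H₁: μ₁ ≠ μ₂
df = n₁ + n₂ - 2 = 51
Pooled variance s_p² = [(n₁-1)s₁² + (n₂-1)s₂²] / (n₁ + n₂ - 2) = [(19)(21.58²) + (32)(10.15²)] / 51 = 238.1363
SE = √(s_p²(1/n₁ + 1/n₂)) = √(238.1363 × (1/20 + 1/33)) = 4.3730
t = (x̄₁ - x̄₂) / SE = (63.92 - 68.19) / 4.3730 = -4.27 / 4.3730 = -0.976
p-value = 0.3335

Since p-value > α = 0.01, we fail to reject H₀.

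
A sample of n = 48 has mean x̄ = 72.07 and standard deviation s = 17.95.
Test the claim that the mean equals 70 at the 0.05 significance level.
One-sample t-test:
H₀: μ = 70
H₁: μ ≠ 70
df = n - 1 = 47
t = (x̄ - μ₀) / (s/√n) = (72.07 - 70) / (17.95/√48) = 0.799
p-value = 0.4283

Since p-value > α = 0.05, we fail to reject H₀.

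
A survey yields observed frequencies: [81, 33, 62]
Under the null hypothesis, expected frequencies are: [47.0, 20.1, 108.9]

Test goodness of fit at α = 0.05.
Chi-square goodness of fit test:
H₀: observed counts match expected distribution
H₁: observed counts differ from expected distribution
df = k - 1 = 2
χ² = Σ(O - E)²/E
   = (81 - 47.0)²/47.0 + (33 - 20.1)²/20.1 + (62 - 108.9)²/108.9
   = 24.596 + 8.279 + 20.198
   = 53.07
p-value < 0.0001

Since p-value < α = 0.05, we reject H₀.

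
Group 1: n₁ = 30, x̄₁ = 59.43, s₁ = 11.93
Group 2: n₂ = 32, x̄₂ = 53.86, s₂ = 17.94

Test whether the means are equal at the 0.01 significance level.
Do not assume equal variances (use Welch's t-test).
Welch's two-sample t-test:
H₀: μ₁ = μ₂
H₁: μ₁ ≠ μ₂
s₁²/n₁ = 11.93²/30 = 4.7442,  s₂²/n₂ = 17.94²/32 = 10.0576
SE = √(s₁²/n₁ + s₂²/n₂) = √(4.7442 + 10.0576) = 3.8473
df (Welch-Satterthwaite) = (s₁²/n₁ + s₂²/n₂)² / [(s₁²/n₁)²/(n₁-1) + (s₂²/n₂)²/(n₂-1)] ≈ 54.24
t = (x̄₁ - x̄₂) / SE = (59.43 - 53.86) / 3.8473 = 5.57 / 3.8473 = 1.448
p-value = 0.1534

Since p-value > α = 0.01, we fail to reject H₀.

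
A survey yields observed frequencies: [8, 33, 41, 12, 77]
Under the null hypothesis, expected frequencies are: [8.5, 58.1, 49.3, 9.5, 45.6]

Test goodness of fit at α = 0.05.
Chi-square goodness of fit test:
H₀: observed counts match expected distribution
H₁: observed counts differ from expected distribution
df = k - 1 = 4
χ² = Σ(O - E)²/E
   = (8 - 8.5)²/8.5 + (33 - 58.1)²/58.1 + (41 - 49.3)²/49.3 + (12 - 9.5)²/9.5 + (77 - 45.6)²/45.6
   = 0.029 + 10.844 + 1.397 + 0.658 + 21.622
   = 34.55
p-value < 0.0001

Since p-value < α = 0.05, we reject H₀.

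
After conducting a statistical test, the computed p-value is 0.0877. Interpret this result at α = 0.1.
Since p = 0.0877 < α = 0.1, reject H₀.
There is sufficient evidence to reject the null hypothesis; the result is statistically significant at the 0.1 level.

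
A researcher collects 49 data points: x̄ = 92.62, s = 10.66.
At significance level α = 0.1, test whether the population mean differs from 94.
One-sample t-test:
H₀: μ = 94
H₁: μ ≠ 94
df = n - 1 = 48
t = (x̄ - μ₀) / (s/√n) = (92.62 - 94) / (10.66/√49) = -0.906
p-value = 0.3694

Since p-value > α = 0.1, we fail to reject H₀.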